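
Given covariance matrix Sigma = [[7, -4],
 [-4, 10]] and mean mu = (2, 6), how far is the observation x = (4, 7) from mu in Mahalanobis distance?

Step 1 — centre the observation: (x - mu) = (2, 1).

Step 2 — invert Sigma. det(Sigma) = 7·10 - (-4)² = 54.
  Sigma^{-1} = (1/det) · [[d, -b], [-b, a]] = [[0.1852, 0.0741],
 [0.0741, 0.1296]].

Step 3 — form the quadratic (x - mu)^T · Sigma^{-1} · (x - mu):
  Sigma^{-1} · (x - mu) = (0.4444, 0.2778).
  (x - mu)^T · [Sigma^{-1} · (x - mu)] = (2)·(0.4444) + (1)·(0.2778) = 1.1667.

Step 4 — take square root: d = √(1.1667) ≈ 1.0801.

d(x, mu) = √(1.1667) ≈ 1.0801


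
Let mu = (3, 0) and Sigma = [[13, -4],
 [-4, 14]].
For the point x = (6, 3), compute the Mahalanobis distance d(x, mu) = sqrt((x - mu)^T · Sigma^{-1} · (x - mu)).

Step 1 — centre the observation: (x - mu) = (3, 3).

Step 2 — invert Sigma. det(Sigma) = 13·14 - (-4)² = 166.
  Sigma^{-1} = (1/det) · [[d, -b], [-b, a]] = [[0.0843, 0.0241],
 [0.0241, 0.0783]].

Step 3 — form the quadratic (x - mu)^T · Sigma^{-1} · (x - mu):
  Sigma^{-1} · (x - mu) = (0.3253, 0.3072).
  (x - mu)^T · [Sigma^{-1} · (x - mu)] = (3)·(0.3253) + (3)·(0.3072) = 1.8976.

Step 4 — take square root: d = √(1.8976) ≈ 1.3775.

d(x, mu) = √(1.8976) ≈ 1.3775


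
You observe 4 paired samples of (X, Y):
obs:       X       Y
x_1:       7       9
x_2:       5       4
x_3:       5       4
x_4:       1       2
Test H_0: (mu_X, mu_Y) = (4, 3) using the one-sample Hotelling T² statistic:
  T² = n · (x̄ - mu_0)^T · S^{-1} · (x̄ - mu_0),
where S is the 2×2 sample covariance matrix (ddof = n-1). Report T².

Step 1 — sample mean vector:
  mean(X) = (7 + 5 + 5 + 1) / 4 = 18/4 = 4.5
  mean(Y) = (9 + 4 + 4 + 2) / 4 = 19/4 = 4.75
  x̄ = (4.5, 4.75),  deviation x̄ - mu_0 = (4.5, 4.75) - (4, 3) = (0.5, 1.75).

Step 2 — sample covariance matrix, S[i,j] = (1/(n-1)) · Σ_k (x_{k,i} - mean_i) · (x_{k,j} - mean_j), divisor n-1 = 3:
  S[X,X] = ((2.5)·(2.5) + (0.5)·(0.5) + (0.5)·(0.5) + (-3.5)·(-3.5)) / 3 = 19/3 = 6.3333
  S[X,Y] = ((2.5)·(4.25) + (0.5)·(-0.75) + (0.5)·(-0.75) + (-3.5)·(-2.75)) / 3 = 19.5/3 = 6.5
  S[Y,Y] = ((4.25)·(4.25) + (-0.75)·(-0.75) + (-0.75)·(-0.75) + (-2.75)·(-2.75)) / 3 = 26.75/3 = 8.9167
  S = [[6.3333, 6.5],
 [6.5, 8.9167]].

Step 3 — invert S. det(S) = 6.3333·8.9167 - (6.5)² = 14.2222.
  S^{-1} = (1/det) · [[d, -b], [-b, a]] = [[0.627, -0.457],
 [-0.457, 0.4453]].

Step 4 — quadratic form (x̄ - mu_0)^T · S^{-1} · (x̄ - mu_0):
  S^{-1} · (x̄ - mu_0) = (-0.4863, 0.5508),
  (x̄ - mu_0)^T · [...] = (0.5)·(-0.4863) + (1.75)·(0.5508) = 0.7207.

Step 5 — scale by n: T² = 4 · 0.7207 = 2.8828.

T² ≈ 2.8828


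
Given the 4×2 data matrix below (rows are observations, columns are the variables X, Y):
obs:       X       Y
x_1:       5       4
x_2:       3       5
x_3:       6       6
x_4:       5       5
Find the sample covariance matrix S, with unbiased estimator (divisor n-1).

Step 1 — column means:
  mean(X) = (5 + 3 + 6 + 5) / 4 = 19/4 = 4.75
  mean(Y) = (4 + 5 + 6 + 5) / 4 = 20/4 = 5

Step 2 — sample covariance S[i,j] = (1/(n-1)) · Σ_k (x_{k,i} - mean_i) · (x_{k,j} - mean_j), with n-1 = 3.
  S[X,X] = ((0.25)·(0.25) + (-1.75)·(-1.75) + (1.25)·(1.25) + (0.25)·(0.25)) / 3 = 4.75/3 = 1.5833
  S[X,Y] = ((0.25)·(-1) + (-1.75)·(0) + (1.25)·(1) + (0.25)·(0)) / 3 = 1/3 = 0.3333
  S[Y,Y] = ((-1)·(-1) + (0)·(0) + (1)·(1) + (0)·(0)) / 3 = 2/3 = 0.6667

S is symmetric (S[j,i] = S[i,j]). Assembling:

S = [[1.5833, 0.3333],
 [0.3333, 0.6667]]


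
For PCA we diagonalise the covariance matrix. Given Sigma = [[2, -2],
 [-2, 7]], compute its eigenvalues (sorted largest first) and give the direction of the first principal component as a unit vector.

Step 1 — characteristic polynomial of 2×2 Sigma:
  det(Sigma - λI) = λ² - trace · λ + det = 0.
  trace = 2 + 7 = 9, det = 2·7 - (-2)² = 10.
Step 2 — discriminant:
  Δ = trace² - 4·det = 81 - 40 = 41.
Step 3 — eigenvalues:
  λ = (trace ± √Δ)/2 = (9 ± 6.4031)/2,
  λ_1 = 7.7016,  λ_2 = 1.2984.

Step 4 — unit eigenvector for λ_1: solve (Sigma - λ_1 I)v = 0. First row:
  (2 - 7.7016)·v_x + (-2)·v_y = 0, i.e. (-5.7016)·v_x + (-2)·v_y = 0,
  so v ∝ (b, λ_1 - a) = (-2, 5.7016); multiply by -1 so the first entry is positive: u = (2, -5.7016).
  ||u|| = √((2)² + (-5.7016)²) = √(36.5078) ≈ 6.0422,
  v_1 = u/||u|| ≈ (0.331, -0.9436) (||v_1|| = 1).

λ_1 = 7.7016,  λ_2 = 1.2984;  v_1 ≈ (0.331, -0.9436)


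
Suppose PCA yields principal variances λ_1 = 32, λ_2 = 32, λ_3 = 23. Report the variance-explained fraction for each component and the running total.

Step 1 — total variance = trace(Sigma) = Σ λ_i = 32 + 32 + 23 = 87.

Step 2 — fraction explained by component i = λ_i / Σ λ:
  PC1: 32/87 = 0.3678
  PC2: 32/87 = 0.3678
  PC3: 23/87 = 0.2644

Step 3 — cumulative fraction after k components = (λ_1 + ... + λ_k) / Σ λ:
  k = 1: 32/87 = 0.3678
  k = 2: (32 + 32)/87 = 64/87 = 0.7356
  k = 3: (32 + 32 + 23)/87 = 87/87 = 1

Summary (fraction, with percent):

explained: PC1 0.3678 (36.78%), PC2 0.3678 (36.78%), PC3 0.2644 (26.44%);  cumulative: 0.3678, 0.7356, 1


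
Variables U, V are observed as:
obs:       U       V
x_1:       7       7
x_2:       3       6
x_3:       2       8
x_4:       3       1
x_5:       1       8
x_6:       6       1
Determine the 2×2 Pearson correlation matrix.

Step 1 — column means:
  mean(U) = (7 + 3 + 2 + 3 + 1 + 6) / 6 = 22/6 = 3.6667
  mean(V) = (7 + 6 + 8 + 1 + 8 + 1) / 6 = 31/6 = 5.1667

Step 2 — sample variances and covariances s[i,j] = (1/(n-1)) · Σ_k (x_{k,i} - mean_i) · (x_{k,j} - mean_j), with n-1 = 5:
  s[U,U] = ((3.3333)·(3.3333) + (-0.6667)·(-0.6667) + (-1.6667)·(-1.6667) + (-0.6667)·(-0.6667) + (-2.6667)·(-2.6667) + (2.3333)·(2.3333)) / 5 = 27.3333/5 = 5.4667
  s[U,V] = ((3.3333)·(1.8333) + (-0.6667)·(0.8333) + (-1.6667)·(2.8333) + (-0.6667)·(-4.1667) + (-2.6667)·(2.8333) + (2.3333)·(-4.1667)) / 5 = -13.6667/5 = -2.7333
  s[V,V] = ((1.8333)·(1.8333) + (0.8333)·(0.8333) + (2.8333)·(2.8333) + (-4.1667)·(-4.1667) + (2.8333)·(2.8333) + (-4.1667)·(-4.1667)) / 5 = 54.8333/5 = 10.9667
  Sample standard deviations s_i = √(s[i,i]):
  s(U) = √(5.4667) = 2.3381
  s(V) = √(10.9667) = 3.3116

Step 3 — r_{ij} = s_{ij} / (s_i · s_j):
  r[U,U] = 1 (diagonal).
  r[U,V] = -2.7333 / (2.3381 · 3.3116) = -2.7333 / 7.7428 = -0.353
  r[V,V] = 1 (diagonal).

R is symmetric with unit diagonal. Assembling:

R = [[1, -0.353],
 [-0.353, 1]]


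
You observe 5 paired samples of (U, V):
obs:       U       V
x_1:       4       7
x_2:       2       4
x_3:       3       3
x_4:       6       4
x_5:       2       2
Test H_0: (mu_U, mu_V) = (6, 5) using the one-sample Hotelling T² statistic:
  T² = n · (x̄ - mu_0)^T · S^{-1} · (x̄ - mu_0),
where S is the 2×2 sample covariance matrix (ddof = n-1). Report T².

Step 1 — sample mean vector:
  mean(U) = (4 + 2 + 3 + 6 + 2) / 5 = 17/5 = 3.4
  mean(V) = (7 + 4 + 3 + 4 + 2) / 5 = 20/5 = 4
  x̄ = (3.4, 4),  deviation x̄ - mu_0 = (3.4, 4) - (6, 5) = (-2.6, -1).

Step 2 — sample covariance matrix, S[i,j] = (1/(n-1)) · Σ_k (x_{k,i} - mean_i) · (x_{k,j} - mean_j), divisor n-1 = 4:
  S[U,U] = ((0.6)·(0.6) + (-1.4)·(-1.4) + (-0.4)·(-0.4) + (2.6)·(2.6) + (-1.4)·(-1.4)) / 4 = 11.2/4 = 2.8
  S[U,V] = ((0.6)·(3) + (-1.4)·(0) + (-0.4)·(-1) + (2.6)·(0) + (-1.4)·(-2)) / 4 = 5/4 = 1.25
  S[V,V] = ((3)·(3) + (0)·(0) + (-1)·(-1) + (0)·(0) + (-2)·(-2)) / 4 = 14/4 = 3.5
  S = [[2.8, 1.25],
 [1.25, 3.5]].

Step 3 — invert S. det(S) = 2.8·3.5 - (1.25)² = 8.2375.
  S^{-1} = (1/det) · [[d, -b], [-b, a]] = [[0.4249, -0.1517],
 [-0.1517, 0.3399]].

Step 4 — quadratic form (x̄ - mu_0)^T · S^{-1} · (x̄ - mu_0):
  S^{-1} · (x̄ - mu_0) = (-0.953, 0.0546),
  (x̄ - mu_0)^T · [...] = (-2.6)·(-0.953) + (-1)·(0.0546) = 2.4231.

Step 5 — scale by n: T² = 5 · 2.4231 = 12.1153.

T² ≈ 12.1153


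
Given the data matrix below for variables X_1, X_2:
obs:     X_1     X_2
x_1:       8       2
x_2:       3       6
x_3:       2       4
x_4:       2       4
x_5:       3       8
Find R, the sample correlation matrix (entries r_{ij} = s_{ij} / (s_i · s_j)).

Step 1 — column means:
  mean(X_1) = (8 + 3 + 2 + 2 + 3) / 5 = 18/5 = 3.6
  mean(X_2) = (2 + 6 + 4 + 4 + 8) / 5 = 24/5 = 4.8

Step 2 — sample variances and covariances s[i,j] = (1/(n-1)) · Σ_k (x_{k,i} - mean_i) · (x_{k,j} - mean_j), with n-1 = 4:
  s[X_1,X_1] = ((4.4)·(4.4) + (-0.6)·(-0.6) + (-1.6)·(-1.6) + (-1.6)·(-1.6) + (-0.6)·(-0.6)) / 4 = 25.2/4 = 6.3
  s[X_1,X_2] = ((4.4)·(-2.8) + (-0.6)·(1.2) + (-1.6)·(-0.8) + (-1.6)·(-0.8) + (-0.6)·(3.2)) / 4 = -12.4/4 = -3.1
  s[X_2,X_2] = ((-2.8)·(-2.8) + (1.2)·(1.2) + (-0.8)·(-0.8) + (-0.8)·(-0.8) + (3.2)·(3.2)) / 4 = 20.8/4 = 5.2
  Sample standard deviations s_i = √(s[i,i]):
  s(X_1) = √(6.3) = 2.51
  s(X_2) = √(5.2) = 2.2804

Step 3 — r_{ij} = s_{ij} / (s_i · s_j):
  r[X_1,X_1] = 1 (diagonal).
  r[X_1,X_2] = -3.1 / (2.51 · 2.2804) = -3.1 / 5.7236 = -0.5416
  r[X_2,X_2] = 1 (diagonal).

R is symmetric with unit diagonal. Assembling:

R = [[1, -0.5416],
 [-0.5416, 1]]


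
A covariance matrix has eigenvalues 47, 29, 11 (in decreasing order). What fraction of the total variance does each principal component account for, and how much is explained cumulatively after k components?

Step 1 — total variance = trace(Sigma) = Σ λ_i = 47 + 29 + 11 = 87.

Step 2 — fraction explained by component i = λ_i / Σ λ:
  PC1: 47/87 = 0.5402
  PC2: 29/87 = 0.3333
  PC3: 11/87 = 0.1264

Step 3 — cumulative fraction after k components = (λ_1 + ... + λ_k) / Σ λ:
  k = 1: 47/87 = 0.5402
  k = 2: (47 + 29)/87 = 76/87 = 0.8736
  k = 3: (47 + 29 + 11)/87 = 87/87 = 1

Summary (fraction, with percent):

explained: PC1 0.5402 (54.02%), PC2 0.3333 (33.33%), PC3 0.1264 (12.64%);  cumulative: 0.5402, 0.8736, 1


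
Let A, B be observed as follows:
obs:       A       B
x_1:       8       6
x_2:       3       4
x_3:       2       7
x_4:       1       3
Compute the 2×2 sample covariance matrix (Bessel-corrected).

Step 1 — column means:
  mean(A) = (8 + 3 + 2 + 1) / 4 = 14/4 = 3.5
  mean(B) = (6 + 4 + 7 + 3) / 4 = 20/4 = 5

Step 2 — sample covariance S[i,j] = (1/(n-1)) · Σ_k (x_{k,i} - mean_i) · (x_{k,j} - mean_j), with n-1 = 3.
  S[A,A] = ((4.5)·(4.5) + (-0.5)·(-0.5) + (-1.5)·(-1.5) + (-2.5)·(-2.5)) / 3 = 29/3 = 9.6667
  S[A,B] = ((4.5)·(1) + (-0.5)·(-1) + (-1.5)·(2) + (-2.5)·(-2)) / 3 = 7/3 = 2.3333
  S[B,B] = ((1)·(1) + (-1)·(-1) + (2)·(2) + (-2)·(-2)) / 3 = 10/3 = 3.3333

S is symmetric (S[j,i] = S[i,j]). Assembling:

S = [[9.6667, 2.3333],
 [2.3333, 3.3333]]


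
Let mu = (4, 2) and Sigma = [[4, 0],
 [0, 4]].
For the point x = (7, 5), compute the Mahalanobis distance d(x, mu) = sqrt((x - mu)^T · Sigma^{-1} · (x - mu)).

Step 1 — centre the observation: (x - mu) = (3, 3).

Step 2 — invert Sigma. det(Sigma) = 4·4 - (0)² = 16.
  Sigma^{-1} = (1/det) · [[d, -b], [-b, a]] = [[0.25, 0],
 [0, 0.25]].

Step 3 — form the quadratic (x - mu)^T · Sigma^{-1} · (x - mu):
  Sigma^{-1} · (x - mu) = (0.75, 0.75).
  (x - mu)^T · [Sigma^{-1} · (x - mu)] = (3)·(0.75) + (3)·(0.75) = 4.5.

Step 4 — take square root: d = √(4.5) ≈ 2.1213.

d(x, mu) = √(4.5) ≈ 2.1213


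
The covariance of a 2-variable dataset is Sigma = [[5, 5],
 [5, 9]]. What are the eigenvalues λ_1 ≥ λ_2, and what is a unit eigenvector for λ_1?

Step 1 — characteristic polynomial of 2×2 Sigma:
  det(Sigma - λI) = λ² - trace · λ + det = 0.
  trace = 5 + 9 = 14, det = 5·9 - (5)² = 20.
Step 2 — discriminant:
  Δ = trace² - 4·det = 196 - 80 = 116.
Step 3 — eigenvalues:
  λ = (trace ± √Δ)/2 = (14 ± 10.7703)/2,
  λ_1 = 12.3852,  λ_2 = 1.6148.

Step 4 — unit eigenvector for λ_1: solve (Sigma - λ_1 I)v = 0. First row:
  (5 - 12.3852)·v_x + (5)·v_y = 0, i.e. (-7.3852)·v_x + (5)·v_y = 0,
  so v ∝ (b, λ_1 - a) = (5, 7.3852) = u.
  ||u|| = √((5)² + (7.3852)²) = √(79.5407) ≈ 8.9186,
  v_1 = u/||u|| ≈ (0.5606, 0.8281) (||v_1|| = 1).

λ_1 = 12.3852,  λ_2 = 1.6148;  v_1 ≈ (0.5606, 0.8281)


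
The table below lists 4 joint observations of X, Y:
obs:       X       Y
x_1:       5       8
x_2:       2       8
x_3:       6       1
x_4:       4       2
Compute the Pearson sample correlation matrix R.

Step 1 — column means:
  mean(X) = (5 + 2 + 6 + 4) / 4 = 17/4 = 4.25
  mean(Y) = (8 + 8 + 1 + 2) / 4 = 19/4 = 4.75

Step 2 — sample variances and covariances s[i,j] = (1/(n-1)) · Σ_k (x_{k,i} - mean_i) · (x_{k,j} - mean_j), with n-1 = 3:
  s[X,X] = ((0.75)·(0.75) + (-2.25)·(-2.25) + (1.75)·(1.75) + (-0.25)·(-0.25)) / 3 = 8.75/3 = 2.9167
  s[X,Y] = ((0.75)·(3.25) + (-2.25)·(3.25) + (1.75)·(-3.75) + (-0.25)·(-2.75)) / 3 = -10.75/3 = -3.5833
  s[Y,Y] = ((3.25)·(3.25) + (3.25)·(3.25) + (-3.75)·(-3.75) + (-2.75)·(-2.75)) / 3 = 42.75/3 = 14.25
  Sample standard deviations s_i = √(s[i,i]):
  s(X) = √(2.9167) = 1.7078
  s(Y) = √(14.25) = 3.7749

Step 3 — r_{ij} = s_{ij} / (s_i · s_j):
  r[X,X] = 1 (diagonal).
  r[X,Y] = -3.5833 / (1.7078 · 3.7749) = -3.5833 / 6.4469 = -0.5558
  r[Y,Y] = 1 (diagonal).

R is symmetric with unit diagonal. Assembling:

R = [[1, -0.5558],
 [-0.5558, 1]]


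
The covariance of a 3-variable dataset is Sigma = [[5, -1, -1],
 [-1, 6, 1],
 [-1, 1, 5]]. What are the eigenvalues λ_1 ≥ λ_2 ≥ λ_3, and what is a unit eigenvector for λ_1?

Step 1 — characteristic polynomial p(λ) = det(λI - Sigma) = λ³ - tr·λ² + c_1·λ - det, where tr = trace, c_1 = sum of the principal 2×2 minors, det = det(Sigma):
  tr = 5 + 6 + 5 = 16,
  c_1 = (5·6 - (-1)²) + (5·5 - (-1)²) + (6·5 - (1)²) = 29 + 24 + 29 = 82,
  det = 5·(6·5 - (1)²) - (-1)·((-1)·5 - (1)·(-1)) + (-1)·((-1)·(1) - 6·(-1)) = 5·(29) - (-1)·(-4) + (-1)·(5) = 136.
  So p(λ) = λ³ - 16λ² + 82λ - 136.
Step 2 — look for an integer root (rational root theorem: any rational root is an integer divisor of 136). Testing λ = 4:
  p(4) = 64 - 256 + 328 - 136 = 0  ✓
  Dividing out (λ - 4): p(λ) = (λ - 4)(λ² - 12λ + 34).
Step 3 — remaining eigenvalues from the quadratic λ² - 12λ + 34 = 0:
  Δ = 12² - 4·34 = 144 - 136 = 8,  λ = (12 ± √8)/2 = (12 ± 2.8284)/2 ≈ 7.4142 or 4.5858.
  Sorted: λ_1 = 7.4142,  λ_2 = 4.5858,  λ_3 = 4  (check: sum = 16 = tr ✓).

Step 4 — unit eigenvector for λ_1 ≈ 7.4142: v spans the null space of (Sigma - λ_1 I), whose rows are
  r_1 = (-2.4142, -1, -1),  r_2 = (-1, -1.4142, 1),  r_3 = (-1, 1, -2.4142).
  v is orthogonal to every row, so take v ∝ r_1 × r_2 = ((-1)·(1) - (-1)·(-1.4142), (-1)·(-1) - (-2.4142)·(1), (-2.4142)·(-1.4142) - (-1)·(-1)) ≈ (-2.4142, 3.4142, 2.4142).
  Rescale (multiply by -1 so the first nonzero entry is positive): u = (2.4142, -3.4142, -2.4142).
  ||u|| = √((2.4142)² + (-3.4142)² + (-2.4142)²) = √(23.3137) ≈ 4.8284,  v_1 = u/||u|| ≈ (0.5, -0.7071, -0.5) (||v_1|| = 1).

λ_1 = 7.4142,  λ_2 = 4.5858,  λ_3 = 4;  v_1 ≈ (0.5, -0.7071, -0.5)


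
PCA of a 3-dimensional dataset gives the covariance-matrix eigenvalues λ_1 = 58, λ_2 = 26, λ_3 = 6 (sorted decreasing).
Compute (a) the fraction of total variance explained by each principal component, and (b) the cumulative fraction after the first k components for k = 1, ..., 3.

Step 1 — total variance = trace(Sigma) = Σ λ_i = 58 + 26 + 6 = 90.

Step 2 — fraction explained by component i = λ_i / Σ λ:
  PC1: 58/90 = 0.6444
  PC2: 26/90 = 0.2889
  PC3: 6/90 = 0.0667

Step 3 — cumulative fraction after k components = (λ_1 + ... + λ_k) / Σ λ:
  k = 1: 58/90 = 0.6444
  k = 2: (58 + 26)/90 = 84/90 = 0.9333
  k = 3: (58 + 26 + 6)/90 = 90/90 = 1

Summary (fraction, with percent):

explained: PC1 0.6444 (64.44%), PC2 0.2889 (28.89%), PC3 0.0667 (6.67%);  cumulative: 0.6444, 0.9333, 1


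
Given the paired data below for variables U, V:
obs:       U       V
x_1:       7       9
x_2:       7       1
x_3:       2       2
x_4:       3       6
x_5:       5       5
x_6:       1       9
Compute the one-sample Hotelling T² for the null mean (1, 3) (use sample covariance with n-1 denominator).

Step 1 — sample mean vector:
  mean(U) = (7 + 7 + 2 + 3 + 5 + 1) / 6 = 25/6 = 4.1667
  mean(V) = (9 + 1 + 2 + 6 + 5 + 9) / 6 = 32/6 = 5.3333
  x̄ = (4.1667, 5.3333),  deviation x̄ - mu_0 = (4.1667, 5.3333) - (1, 3) = (3.1667, 2.3333).

Step 2 — sample covariance matrix, S[i,j] = (1/(n-1)) · Σ_k (x_{k,i} - mean_i) · (x_{k,j} - mean_j), divisor n-1 = 5:
  S[U,U] = ((2.8333)·(2.8333) + (2.8333)·(2.8333) + (-2.1667)·(-2.1667) + (-1.1667)·(-1.1667) + (0.8333)·(0.8333) + (-3.1667)·(-3.1667)) / 5 = 32.8333/5 = 6.5667
  S[U,V] = ((2.8333)·(3.6667) + (2.8333)·(-4.3333) + (-2.1667)·(-3.3333) + (-1.1667)·(0.6667) + (0.8333)·(-0.3333) + (-3.1667)·(3.6667)) / 5 = -7.3333/5 = -1.4667
  S[V,V] = ((3.6667)·(3.6667) + (-4.3333)·(-4.3333) + (-3.3333)·(-3.3333) + (0.6667)·(0.6667) + (-0.3333)·(-0.3333) + (3.6667)·(3.6667)) / 5 = 57.3333/5 = 11.4667
  S = [[6.5667, -1.4667],
 [-1.4667, 11.4667]].

Step 3 — invert S. det(S) = 6.5667·11.4667 - (-1.4667)² = 73.1467.
  S^{-1} = (1/det) · [[d, -b], [-b, a]] = [[0.1568, 0.0201],
 [0.0201, 0.0898]].

Step 4 — quadratic form (x̄ - mu_0)^T · S^{-1} · (x̄ - mu_0):
  S^{-1} · (x̄ - mu_0) = (0.5432, 0.273),
  (x̄ - mu_0)^T · [...] = (3.1667)·(0.5432) + (2.3333)·(0.273) = 2.3571.

Step 5 — scale by n: T² = 6 · 2.3571 = 14.1424.

T² ≈ 14.1424


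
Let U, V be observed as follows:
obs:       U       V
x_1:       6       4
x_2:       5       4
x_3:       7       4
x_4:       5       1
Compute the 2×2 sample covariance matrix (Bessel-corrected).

Step 1 — column means:
  mean(U) = (6 + 5 + 7 + 5) / 4 = 23/4 = 5.75
  mean(V) = (4 + 4 + 4 + 1) / 4 = 13/4 = 3.25

Step 2 — sample covariance S[i,j] = (1/(n-1)) · Σ_k (x_{k,i} - mean_i) · (x_{k,j} - mean_j), with n-1 = 3.
  S[U,U] = ((0.25)·(0.25) + (-0.75)·(-0.75) + (1.25)·(1.25) + (-0.75)·(-0.75)) / 3 = 2.75/3 = 0.9167
  S[U,V] = ((0.25)·(0.75) + (-0.75)·(0.75) + (1.25)·(0.75) + (-0.75)·(-2.25)) / 3 = 2.25/3 = 0.75
  S[V,V] = ((0.75)·(0.75) + (0.75)·(0.75) + (0.75)·(0.75) + (-2.25)·(-2.25)) / 3 = 6.75/3 = 2.25

S is symmetric (S[j,i] = S[i,j]). Assembling:

S = [[0.9167, 0.75],
 [0.75, 2.25]]


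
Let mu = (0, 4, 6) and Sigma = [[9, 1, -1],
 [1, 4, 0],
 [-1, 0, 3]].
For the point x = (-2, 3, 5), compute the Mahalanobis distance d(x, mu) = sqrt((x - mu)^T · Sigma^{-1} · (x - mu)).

Step 1 — centre the observation: (x - mu) = (-2, -1, -1).

Step 2 — invert Sigma (cofactor / det for 3×3, or solve directly):
  Sigma^{-1} = [[0.1188, -0.0297, 0.0396],
 [-0.0297, 0.2574, -0.0099],
 [0.0396, -0.0099, 0.3465]].

Step 3 — form the quadratic (x - mu)^T · Sigma^{-1} · (x - mu):
  Sigma^{-1} · (x - mu) = (-0.2475, -0.1881, -0.4158).
  (x - mu)^T · [Sigma^{-1} · (x - mu)] = (-2)·(-0.2475) + (-1)·(-0.1881) + (-1)·(-0.4158) = 1.099.

Step 4 — take square root: d = √(1.099) ≈ 1.0483.

d(x, mu) = √(1.099) ≈ 1.0483


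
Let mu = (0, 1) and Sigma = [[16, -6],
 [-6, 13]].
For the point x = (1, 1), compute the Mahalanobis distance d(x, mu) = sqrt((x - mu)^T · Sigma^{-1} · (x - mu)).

Step 1 — centre the observation: (x - mu) = (1, 0).

Step 2 — invert Sigma. det(Sigma) = 16·13 - (-6)² = 172.
  Sigma^{-1} = (1/det) · [[d, -b], [-b, a]] = [[0.0756, 0.0349],
 [0.0349, 0.093]].

Step 3 — form the quadratic (x - mu)^T · Sigma^{-1} · (x - mu):
  Sigma^{-1} · (x - mu) = (0.0756, 0.0349).
  (x - mu)^T · [Sigma^{-1} · (x - mu)] = (1)·(0.0756) + (0)·(0.0349) = 0.0756.

Step 4 — take square root: d = √(0.0756) ≈ 0.2749.

d(x, mu) = √(0.0756) ≈ 0.2749


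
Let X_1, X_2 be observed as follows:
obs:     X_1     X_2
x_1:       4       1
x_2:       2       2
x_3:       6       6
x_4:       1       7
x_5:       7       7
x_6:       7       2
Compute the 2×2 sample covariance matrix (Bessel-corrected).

Step 1 — column means:
  mean(X_1) = (4 + 2 + 6 + 1 + 7 + 7) / 6 = 27/6 = 4.5
  mean(X_2) = (1 + 2 + 6 + 7 + 7 + 2) / 6 = 25/6 = 4.1667

Step 2 — sample covariance S[i,j] = (1/(n-1)) · Σ_k (x_{k,i} - mean_i) · (x_{k,j} - mean_j), with n-1 = 5.
  S[X_1,X_1] = ((-0.5)·(-0.5) + (-2.5)·(-2.5) + (1.5)·(1.5) + (-3.5)·(-3.5) + (2.5)·(2.5) + (2.5)·(2.5)) / 5 = 33.5/5 = 6.7
  S[X_1,X_2] = ((-0.5)·(-3.1667) + (-2.5)·(-2.1667) + (1.5)·(1.8333) + (-3.5)·(2.8333) + (2.5)·(2.8333) + (2.5)·(-2.1667)) / 5 = 1.5/5 = 0.3
  S[X_2,X_2] = ((-3.1667)·(-3.1667) + (-2.1667)·(-2.1667) + (1.8333)·(1.8333) + (2.8333)·(2.8333) + (2.8333)·(2.8333) + (-2.1667)·(-2.1667)) / 5 = 38.8333/5 = 7.7667

S is symmetric (S[j,i] = S[i,j]). Assembling:

S = [[6.7, 0.3],
 [0.3, 7.7667]]


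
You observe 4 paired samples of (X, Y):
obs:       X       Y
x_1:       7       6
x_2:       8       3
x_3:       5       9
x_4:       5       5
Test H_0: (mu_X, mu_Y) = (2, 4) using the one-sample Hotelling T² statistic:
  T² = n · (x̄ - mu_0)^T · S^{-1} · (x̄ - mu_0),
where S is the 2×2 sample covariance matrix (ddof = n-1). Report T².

Step 1 — sample mean vector:
  mean(X) = (7 + 8 + 5 + 5) / 4 = 25/4 = 6.25
  mean(Y) = (6 + 3 + 9 + 5) / 4 = 23/4 = 5.75
  x̄ = (6.25, 5.75),  deviation x̄ - mu_0 = (6.25, 5.75) - (2, 4) = (4.25, 1.75).

Step 2 — sample covariance matrix, S[i,j] = (1/(n-1)) · Σ_k (x_{k,i} - mean_i) · (x_{k,j} - mean_j), divisor n-1 = 3:
  S[X,X] = ((0.75)·(0.75) + (1.75)·(1.75) + (-1.25)·(-1.25) + (-1.25)·(-1.25)) / 3 = 6.75/3 = 2.25
  S[X,Y] = ((0.75)·(0.25) + (1.75)·(-2.75) + (-1.25)·(3.25) + (-1.25)·(-0.75)) / 3 = -7.75/3 = -2.5833
  S[Y,Y] = ((0.25)·(0.25) + (-2.75)·(-2.75) + (3.25)·(3.25) + (-0.75)·(-0.75)) / 3 = 18.75/3 = 6.25
  S = [[2.25, -2.5833],
 [-2.5833, 6.25]].

Step 3 — invert S. det(S) = 2.25·6.25 - (-2.5833)² = 7.3889.
  S^{-1} = (1/det) · [[d, -b], [-b, a]] = [[0.8459, 0.3496],
 [0.3496, 0.3045]].

Step 4 — quadratic form (x̄ - mu_0)^T · S^{-1} · (x̄ - mu_0):
  S^{-1} · (x̄ - mu_0) = (4.2068, 2.0188),
  (x̄ - mu_0)^T · [...] = (4.25)·(4.2068) + (1.75)·(2.0188) = 21.4117.

Step 5 — scale by n: T² = 4 · 21.4117 = 85.6466.

T² ≈ 85.6466


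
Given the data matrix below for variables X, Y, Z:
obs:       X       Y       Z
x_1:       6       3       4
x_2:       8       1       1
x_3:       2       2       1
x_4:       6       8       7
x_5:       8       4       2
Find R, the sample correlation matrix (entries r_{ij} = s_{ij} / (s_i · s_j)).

Step 1 — column means:
  mean(X) = (6 + 8 + 2 + 6 + 8) / 5 = 30/5 = 6
  mean(Y) = (3 + 1 + 2 + 8 + 4) / 5 = 18/5 = 3.6
  mean(Z) = (4 + 1 + 1 + 7 + 2) / 5 = 15/5 = 3

Step 2 — sample variances and covariances s[i,j] = (1/(n-1)) · Σ_k (x_{k,i} - mean_i) · (x_{k,j} - mean_j), with n-1 = 4:
  s[X,X] = ((0)·(0) + (2)·(2) + (-4)·(-4) + (0)·(0) + (2)·(2)) / 4 = 24/4 = 6
  s[X,Y] = ((0)·(-0.6) + (2)·(-2.6) + (-4)·(-1.6) + (0)·(4.4) + (2)·(0.4)) / 4 = 2/4 = 0.5
  s[X,Z] = ((0)·(1) + (2)·(-2) + (-4)·(-2) + (0)·(4) + (2)·(-1)) / 4 = 2/4 = 0.5
  s[Y,Y] = ((-0.6)·(-0.6) + (-2.6)·(-2.6) + (-1.6)·(-1.6) + (4.4)·(4.4) + (0.4)·(0.4)) / 4 = 29.2/4 = 7.3
  s[Y,Z] = ((-0.6)·(1) + (-2.6)·(-2) + (-1.6)·(-2) + (4.4)·(4) + (0.4)·(-1)) / 4 = 25/4 = 6.25
  s[Z,Z] = ((1)·(1) + (-2)·(-2) + (-2)·(-2) + (4)·(4) + (-1)·(-1)) / 4 = 26/4 = 6.5
  Sample standard deviations s_i = √(s[i,i]):
  s(X) = √(6) = 2.4495
  s(Y) = √(7.3) = 2.7019
  s(Z) = √(6.5) = 2.5495

Step 3 — r_{ij} = s_{ij} / (s_i · s_j):
  r[X,X] = 1 (diagonal).
  r[X,Y] = 0.5 / (2.4495 · 2.7019) = 0.5 / 6.6182 = 0.0755
  r[X,Z] = 0.5 / (2.4495 · 2.5495) = 0.5 / 6.245 = 0.0801
  r[Y,Y] = 1 (diagonal).
  r[Y,Z] = 6.25 / (2.7019 · 2.5495) = 6.25 / 6.8884 = 0.9073
  r[Z,Z] = 1 (diagonal).

R is symmetric with unit diagonal. Assembling:

R = [[1, 0.0755, 0.0801],
 [0.0755, 1, 0.9073],
 [0.0801, 0.9073, 1]]


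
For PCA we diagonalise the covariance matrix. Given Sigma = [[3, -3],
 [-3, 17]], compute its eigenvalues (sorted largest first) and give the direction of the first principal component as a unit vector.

Step 1 — characteristic polynomial of 2×2 Sigma:
  det(Sigma - λI) = λ² - trace · λ + det = 0.
  trace = 3 + 17 = 20, det = 3·17 - (-3)² = 42.
Step 2 — discriminant:
  Δ = trace² - 4·det = 400 - 168 = 232.
Step 3 — eigenvalues:
  λ = (trace ± √Δ)/2 = (20 ± 15.2315)/2,
  λ_1 = 17.6158,  λ_2 = 2.3842.

Step 4 — unit eigenvector for λ_1: solve (Sigma - λ_1 I)v = 0. First row:
  (3 - 17.6158)·v_x + (-3)·v_y = 0, i.e. (-14.6158)·v_x + (-3)·v_y = 0,
  so v ∝ (b, λ_1 - a) = (-3, 14.6158); multiply by -1 so the first entry is positive: u = (3, -14.6158).
  ||u|| = √((3)² + (-14.6158)²) = √(222.6208) ≈ 14.9205,
  v_1 = u/||u|| ≈ (0.2011, -0.9796) (||v_1|| = 1).

λ_1 = 17.6158,  λ_2 = 2.3842;  v_1 ≈ (0.2011, -0.9796)


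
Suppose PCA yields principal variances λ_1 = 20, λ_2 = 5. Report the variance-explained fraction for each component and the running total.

Step 1 — total variance = trace(Sigma) = Σ λ_i = 20 + 5 = 25.

Step 2 — fraction explained by component i = λ_i / Σ λ:
  PC1: 20/25 = 0.8
  PC2: 5/25 = 0.2

Step 3 — cumulative fraction after k components = (λ_1 + ... + λ_k) / Σ λ:
  k = 1: 20/25 = 0.8
  k = 2: (20 + 5)/25 = 25/25 = 1

Summary (fraction, with percent):

explained: PC1 0.8 (80%), PC2 0.2 (20%);  cumulative: 0.8, 1


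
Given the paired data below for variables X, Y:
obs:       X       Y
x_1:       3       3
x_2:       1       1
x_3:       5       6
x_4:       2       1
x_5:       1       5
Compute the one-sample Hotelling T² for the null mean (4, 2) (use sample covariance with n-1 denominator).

Step 1 — sample mean vector:
  mean(X) = (3 + 1 + 5 + 2 + 1) / 5 = 12/5 = 2.4
  mean(Y) = (3 + 1 + 6 + 1 + 5) / 5 = 16/5 = 3.2
  x̄ = (2.4, 3.2),  deviation x̄ - mu_0 = (2.4, 3.2) - (4, 2) = (-1.6, 1.2).

Step 2 — sample covariance matrix, S[i,j] = (1/(n-1)) · Σ_k (x_{k,i} - mean_i) · (x_{k,j} - mean_j), divisor n-1 = 4:
  S[X,X] = ((0.6)·(0.6) + (-1.4)·(-1.4) + (2.6)·(2.6) + (-0.4)·(-0.4) + (-1.4)·(-1.4)) / 4 = 11.2/4 = 2.8
  S[X,Y] = ((0.6)·(-0.2) + (-1.4)·(-2.2) + (2.6)·(2.8) + (-0.4)·(-2.2) + (-1.4)·(1.8)) / 4 = 8.6/4 = 2.15
  S[Y,Y] = ((-0.2)·(-0.2) + (-2.2)·(-2.2) + (2.8)·(2.8) + (-2.2)·(-2.2) + (1.8)·(1.8)) / 4 = 20.8/4 = 5.2
  S = [[2.8, 2.15],
 [2.15, 5.2]].

Step 3 — invert S. det(S) = 2.8·5.2 - (2.15)² = 9.9375.
  S^{-1} = (1/det) · [[d, -b], [-b, a]] = [[0.5233, -0.2164],
 [-0.2164, 0.2818]].

Step 4 — quadratic form (x̄ - mu_0)^T · S^{-1} · (x̄ - mu_0):
  S^{-1} · (x̄ - mu_0) = (-1.0969, 0.6843),
  (x̄ - mu_0)^T · [...] = (-1.6)·(-1.0969) + (1.2)·(0.6843) = 2.5761.

Step 5 — scale by n: T² = 5 · 2.5761 = 12.8805.

T² ≈ 12.8805


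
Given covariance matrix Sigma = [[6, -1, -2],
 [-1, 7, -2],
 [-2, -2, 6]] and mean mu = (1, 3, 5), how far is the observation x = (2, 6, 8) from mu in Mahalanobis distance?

Step 1 — centre the observation: (x - mu) = (1, 3, 3).

Step 2 — invert Sigma (cofactor / det for 3×3, or solve directly):
  Sigma^{-1} = [[0.2043, 0.0538, 0.086],
 [0.0538, 0.172, 0.0753],
 [0.086, 0.0753, 0.2204]].

Step 3 — form the quadratic (x - mu)^T · Sigma^{-1} · (x - mu):
  Sigma^{-1} · (x - mu) = (0.6237, 0.7957, 0.9731).
  (x - mu)^T · [Sigma^{-1} · (x - mu)] = (1)·(0.6237) + (3)·(0.7957) + (3)·(0.9731) = 5.9301.

Step 4 — take square root: d = √(5.9301) ≈ 2.4352.

d(x, mu) = √(5.9301) ≈ 2.4352


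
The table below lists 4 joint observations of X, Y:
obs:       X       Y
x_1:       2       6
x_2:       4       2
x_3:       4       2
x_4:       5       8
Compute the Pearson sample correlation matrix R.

Step 1 — column means:
  mean(X) = (2 + 4 + 4 + 5) / 4 = 15/4 = 3.75
  mean(Y) = (6 + 2 + 2 + 8) / 4 = 18/4 = 4.5

Step 2 — sample variances and covariances s[i,j] = (1/(n-1)) · Σ_k (x_{k,i} - mean_i) · (x_{k,j} - mean_j), with n-1 = 3:
  s[X,X] = ((-1.75)·(-1.75) + (0.25)·(0.25) + (0.25)·(0.25) + (1.25)·(1.25)) / 3 = 4.75/3 = 1.5833
  s[X,Y] = ((-1.75)·(1.5) + (0.25)·(-2.5) + (0.25)·(-2.5) + (1.25)·(3.5)) / 3 = 0.5/3 = 0.1667
  s[Y,Y] = ((1.5)·(1.5) + (-2.5)·(-2.5) + (-2.5)·(-2.5) + (3.5)·(3.5)) / 3 = 27/3 = 9
  Sample standard deviations s_i = √(s[i,i]):
  s(X) = √(1.5833) = 1.2583
  s(Y) = √(9) = 3

Step 3 — r_{ij} = s_{ij} / (s_i · s_j):
  r[X,X] = 1 (diagonal).
  r[X,Y] = 0.1667 / (1.2583 · 3) = 0.1667 / 3.7749 = 0.0442
  r[Y,Y] = 1 (diagonal).

R is symmetric with unit diagonal. Assembling:

R = [[1, 0.0442],
 [0.0442, 1]]


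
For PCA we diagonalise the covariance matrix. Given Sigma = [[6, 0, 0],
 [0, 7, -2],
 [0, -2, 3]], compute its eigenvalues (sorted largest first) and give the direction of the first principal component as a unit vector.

Step 1 — characteristic polynomial p(λ) = det(λI - Sigma) = λ³ - tr·λ² + c_1·λ - det, where tr = trace, c_1 = sum of the principal 2×2 minors, det = det(Sigma):
  tr = 6 + 7 + 3 = 16,
  c_1 = (6·7 - (0)²) + (6·3 - (0)²) + (7·3 - (-2)²) = 42 + 18 + 17 = 77,
  det = 6·(7·3 - (-2)²) - (0)·((0)·3 - (-2)·(0)) + (0)·((0)·(-2) - 7·(0)) = 6·(17) - (0)·(0) + (0)·(0) = 102.
  So p(λ) = λ³ - 16λ² + 77λ - 102.
Step 2 — look for an integer root (rational root theorem: any rational root is an integer divisor of 102). Testing λ = 6:
  p(6) = 216 - 576 + 462 - 102 = 0  ✓
  Dividing out (λ - 6): p(λ) = (λ - 6)(λ² - 10λ + 17).
Step 3 — remaining eigenvalues from the quadratic λ² - 10λ + 17 = 0:
  Δ = 10² - 4·17 = 100 - 68 = 32,  λ = (10 ± √32)/2 = (10 ± 5.6569)/2 ≈ 7.8284 or 2.1716.
  Sorted: λ_1 = 7.8284,  λ_2 = 6,  λ_3 = 2.1716  (check: sum = 16 = tr ✓).

Step 4 — unit eigenvector for λ_1 ≈ 7.8284: v spans the null space of (Sigma - λ_1 I), whose rows are
  r_1 = (-1.8284, 0, 0),  r_2 = (0, -0.8284, -2),  r_3 = (0, -2, -4.8284).
  v is orthogonal to every row, so take v ∝ r_1 × r_2 = ((0)·(-2) - (0)·(-0.8284), (0)·(0) - (-1.8284)·(-2), (-1.8284)·(-0.8284) - (0)·(0)) ≈ (0, -3.6569, 1.5147).
  Rescale (multiply by -1 so the first nonzero entry is positive): u = (0, 3.6569, -1.5147).
  ||u|| = √((0)² + (3.6569)² + (-1.5147)²) = √(15.667) ≈ 3.9582,  v_1 = u/||u|| ≈ (0, 0.9239, -0.3827) (||v_1|| = 1).

λ_1 = 7.8284,  λ_2 = 6,  λ_3 = 2.1716;  v_1 ≈ (0, 0.9239, -0.3827)


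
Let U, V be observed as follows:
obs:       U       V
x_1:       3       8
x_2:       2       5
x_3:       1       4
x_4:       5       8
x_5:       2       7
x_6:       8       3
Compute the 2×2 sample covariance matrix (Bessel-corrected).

Step 1 — column means:
  mean(U) = (3 + 2 + 1 + 5 + 2 + 8) / 6 = 21/6 = 3.5
  mean(V) = (8 + 5 + 4 + 8 + 7 + 3) / 6 = 35/6 = 5.8333

Step 2 — sample covariance S[i,j] = (1/(n-1)) · Σ_k (x_{k,i} - mean_i) · (x_{k,j} - mean_j), with n-1 = 5.
  S[U,U] = ((-0.5)·(-0.5) + (-1.5)·(-1.5) + (-2.5)·(-2.5) + (1.5)·(1.5) + (-1.5)·(-1.5) + (4.5)·(4.5)) / 5 = 33.5/5 = 6.7
  S[U,V] = ((-0.5)·(2.1667) + (-1.5)·(-0.8333) + (-2.5)·(-1.8333) + (1.5)·(2.1667) + (-1.5)·(1.1667) + (4.5)·(-2.8333)) / 5 = -6.5/5 = -1.3
  S[V,V] = ((2.1667)·(2.1667) + (-0.8333)·(-0.8333) + (-1.8333)·(-1.8333) + (2.1667)·(2.1667) + (1.1667)·(1.1667) + (-2.8333)·(-2.8333)) / 5 = 22.8333/5 = 4.5667

S is symmetric (S[j,i] = S[i,j]). Assembling:

S = [[6.7, -1.3],
 [-1.3, 4.5667]]


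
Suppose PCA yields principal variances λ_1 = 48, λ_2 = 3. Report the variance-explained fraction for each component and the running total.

Step 1 — total variance = trace(Sigma) = Σ λ_i = 48 + 3 = 51.

Step 2 — fraction explained by component i = λ_i / Σ λ:
  PC1: 48/51 = 0.9412
  PC2: 3/51 = 0.0588

Step 3 — cumulative fraction after k components = (λ_1 + ... + λ_k) / Σ λ:
  k = 1: 48/51 = 0.9412
  k = 2: (48 + 3)/51 = 51/51 = 1

Summary (fraction, with percent):

explained: PC1 0.9412 (94.12%), PC2 0.0588 (5.88%);  cumulative: 0.9412, 1


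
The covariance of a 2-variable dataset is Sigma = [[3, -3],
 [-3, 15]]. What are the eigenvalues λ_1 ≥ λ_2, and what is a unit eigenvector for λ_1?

Step 1 — characteristic polynomial of 2×2 Sigma:
  det(Sigma - λI) = λ² - trace · λ + det = 0.
  trace = 3 + 15 = 18, det = 3·15 - (-3)² = 36.
Step 2 — discriminant:
  Δ = trace² - 4·det = 324 - 144 = 180.
Step 3 — eigenvalues:
  λ = (trace ± √Δ)/2 = (18 ± 13.4164)/2,
  λ_1 = 15.7082,  λ_2 = 2.2918.

Step 4 — unit eigenvector for λ_1: solve (Sigma - λ_1 I)v = 0. First row:
  (3 - 15.7082)·v_x + (-3)·v_y = 0, i.e. (-12.7082)·v_x + (-3)·v_y = 0,
  so v ∝ (b, λ_1 - a) = (-3, 12.7082); multiply by -1 so the first entry is positive: u = (3, -12.7082).
  ||u|| = √((3)² + (-12.7082)²) = √(170.4984) ≈ 13.0575,
  v_1 = u/||u|| ≈ (0.2298, -0.9732) (||v_1|| = 1).

λ_1 = 15.7082,  λ_2 = 2.2918;  v_1 ≈ (0.2298, -0.9732)


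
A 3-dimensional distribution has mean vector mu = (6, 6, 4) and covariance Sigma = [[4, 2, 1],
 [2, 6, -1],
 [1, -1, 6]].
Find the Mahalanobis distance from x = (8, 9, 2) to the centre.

Step 1 — centre the observation: (x - mu) = (2, 3, -2).

Step 2 — invert Sigma (cofactor / det for 3×3, or solve directly):
  Sigma^{-1} = [[0.3302, -0.1226, -0.0755],
 [-0.1226, 0.217, 0.0566],
 [-0.0755, 0.0566, 0.1887]].

Step 3 — form the quadratic (x - mu)^T · Sigma^{-1} · (x - mu):
  Sigma^{-1} · (x - mu) = (0.4434, 0.2925, -0.3585).
  (x - mu)^T · [Sigma^{-1} · (x - mu)] = (2)·(0.4434) + (3)·(0.2925) + (-2)·(-0.3585) = 2.4811.

Step 4 — take square root: d = √(2.4811) ≈ 1.5752.

d(x, mu) = √(2.4811) ≈ 1.5752


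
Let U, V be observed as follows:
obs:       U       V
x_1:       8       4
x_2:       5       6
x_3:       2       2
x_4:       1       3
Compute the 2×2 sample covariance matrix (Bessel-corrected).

Step 1 — column means:
  mean(U) = (8 + 5 + 2 + 1) / 4 = 16/4 = 4
  mean(V) = (4 + 6 + 2 + 3) / 4 = 15/4 = 3.75

Step 2 — sample covariance S[i,j] = (1/(n-1)) · Σ_k (x_{k,i} - mean_i) · (x_{k,j} - mean_j), with n-1 = 3.
  S[U,U] = ((4)·(4) + (1)·(1) + (-2)·(-2) + (-3)·(-3)) / 3 = 30/3 = 10
  S[U,V] = ((4)·(0.25) + (1)·(2.25) + (-2)·(-1.75) + (-3)·(-0.75)) / 3 = 9/3 = 3
  S[V,V] = ((0.25)·(0.25) + (2.25)·(2.25) + (-1.75)·(-1.75) + (-0.75)·(-0.75)) / 3 = 8.75/3 = 2.9167

S is symmetric (S[j,i] = S[i,j]). Assembling:

S = [[10, 3],
 [3, 2.9167]]


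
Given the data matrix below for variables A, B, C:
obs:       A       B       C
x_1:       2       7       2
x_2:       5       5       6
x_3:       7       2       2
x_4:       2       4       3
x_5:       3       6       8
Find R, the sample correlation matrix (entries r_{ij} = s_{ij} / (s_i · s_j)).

Step 1 — column means:
  mean(A) = (2 + 5 + 7 + 2 + 3) / 5 = 19/5 = 3.8
  mean(B) = (7 + 5 + 2 + 4 + 6) / 5 = 24/5 = 4.8
  mean(C) = (2 + 6 + 2 + 3 + 8) / 5 = 21/5 = 4.2

Step 2 — sample variances and covariances s[i,j] = (1/(n-1)) · Σ_k (x_{k,i} - mean_i) · (x_{k,j} - mean_j), with n-1 = 4:
  s[A,A] = ((-1.8)·(-1.8) + (1.2)·(1.2) + (3.2)·(3.2) + (-1.8)·(-1.8) + (-0.8)·(-0.8)) / 4 = 18.8/4 = 4.7
  s[A,B] = ((-1.8)·(2.2) + (1.2)·(0.2) + (3.2)·(-2.8) + (-1.8)·(-0.8) + (-0.8)·(1.2)) / 4 = -12.2/4 = -3.05
  s[A,C] = ((-1.8)·(-2.2) + (1.2)·(1.8) + (3.2)·(-2.2) + (-1.8)·(-1.2) + (-0.8)·(3.8)) / 4 = -1.8/4 = -0.45
  s[B,B] = ((2.2)·(2.2) + (0.2)·(0.2) + (-2.8)·(-2.8) + (-0.8)·(-0.8) + (1.2)·(1.2)) / 4 = 14.8/4 = 3.7
  s[B,C] = ((2.2)·(-2.2) + (0.2)·(1.8) + (-2.8)·(-2.2) + (-0.8)·(-1.2) + (1.2)·(3.8)) / 4 = 7.2/4 = 1.8
  s[C,C] = ((-2.2)·(-2.2) + (1.8)·(1.8) + (-2.2)·(-2.2) + (-1.2)·(-1.2) + (3.8)·(3.8)) / 4 = 28.8/4 = 7.2
  Sample standard deviations s_i = √(s[i,i]):
  s(A) = √(4.7) = 2.1679
  s(B) = √(3.7) = 1.9235
  s(C) = √(7.2) = 2.6833

Step 3 — r_{ij} = s_{ij} / (s_i · s_j):
  r[A,A] = 1 (diagonal).
  r[A,B] = -3.05 / (2.1679 · 1.9235) = -3.05 / 4.1701 = -0.7314
  r[A,C] = -0.45 / (2.1679 · 2.6833) = -0.45 / 5.8172 = -0.0774
  r[B,B] = 1 (diagonal).
  r[B,C] = 1.8 / (1.9235 · 2.6833) = 1.8 / 5.1614 = 0.3487
  r[C,C] = 1 (diagonal).

R is symmetric with unit diagonal. Assembling:

R = [[1, -0.7314, -0.0774],
 [-0.7314, 1, 0.3487],
 [-0.0774, 0.3487, 1]]


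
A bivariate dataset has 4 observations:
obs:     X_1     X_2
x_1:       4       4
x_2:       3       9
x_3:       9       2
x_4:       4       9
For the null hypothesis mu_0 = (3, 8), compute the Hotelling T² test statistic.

Step 1 — sample mean vector:
  mean(X_1) = (4 + 3 + 9 + 4) / 4 = 20/4 = 5
  mean(X_2) = (4 + 9 + 2 + 9) / 4 = 24/4 = 6
  x̄ = (5, 6),  deviation x̄ - mu_0 = (5, 6) - (3, 8) = (2, -2).

Step 2 — sample covariance matrix, S[i,j] = (1/(n-1)) · Σ_k (x_{k,i} - mean_i) · (x_{k,j} - mean_j), divisor n-1 = 3:
  S[X_1,X_1] = ((-1)·(-1) + (-2)·(-2) + (4)·(4) + (-1)·(-1)) / 3 = 22/3 = 7.3333
  S[X_1,X_2] = ((-1)·(-2) + (-2)·(3) + (4)·(-4) + (-1)·(3)) / 3 = -23/3 = -7.6667
  S[X_2,X_2] = ((-2)·(-2) + (3)·(3) + (-4)·(-4) + (3)·(3)) / 3 = 38/3 = 12.6667
  S = [[7.3333, -7.6667],
 [-7.6667, 12.6667]].

Step 3 — invert S. det(S) = 7.3333·12.6667 - (-7.6667)² = 34.1111.
  S^{-1} = (1/det) · [[d, -b], [-b, a]] = [[0.3713, 0.2248],
 [0.2248, 0.215]].

Step 4 — quadratic form (x̄ - mu_0)^T · S^{-1} · (x̄ - mu_0):
  S^{-1} · (x̄ - mu_0) = (0.2932, 0.0195),
  (x̄ - mu_0)^T · [...] = (2)·(0.2932) + (-2)·(0.0195) = 0.5472.

Step 5 — scale by n: T² = 4 · 0.5472 = 2.1889.

T² ≈ 2.1889


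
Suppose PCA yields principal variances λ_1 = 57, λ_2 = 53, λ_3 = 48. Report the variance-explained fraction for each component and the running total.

Step 1 — total variance = trace(Sigma) = Σ λ_i = 57 + 53 + 48 = 158.

Step 2 — fraction explained by component i = λ_i / Σ λ:
  PC1: 57/158 = 0.3608
  PC2: 53/158 = 0.3354
  PC3: 48/158 = 0.3038

Step 3 — cumulative fraction after k components = (λ_1 + ... + λ_k) / Σ λ:
  k = 1: 57/158 = 0.3608
  k = 2: (57 + 53)/158 = 110/158 = 0.6962
  k = 3: (57 + 53 + 48)/158 = 158/158 = 1

Summary (fraction, with percent):

explained: PC1 0.3608 (36.08%), PC2 0.3354 (33.54%), PC3 0.3038 (30.38%);  cumulative: 0.3608, 0.6962, 1


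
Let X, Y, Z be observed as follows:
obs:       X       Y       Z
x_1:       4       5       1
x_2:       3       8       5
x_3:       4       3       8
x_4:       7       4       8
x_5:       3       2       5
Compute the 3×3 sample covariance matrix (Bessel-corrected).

Step 1 — column means:
  mean(X) = (4 + 3 + 4 + 7 + 3) / 5 = 21/5 = 4.2
  mean(Y) = (5 + 8 + 3 + 4 + 2) / 5 = 22/5 = 4.4
  mean(Z) = (1 + 5 + 8 + 8 + 5) / 5 = 27/5 = 5.4

Step 2 — sample covariance S[i,j] = (1/(n-1)) · Σ_k (x_{k,i} - mean_i) · (x_{k,j} - mean_j), with n-1 = 4.
  S[X,X] = ((-0.2)·(-0.2) + (-1.2)·(-1.2) + (-0.2)·(-0.2) + (2.8)·(2.8) + (-1.2)·(-1.2)) / 4 = 10.8/4 = 2.7
  S[X,Y] = ((-0.2)·(0.6) + (-1.2)·(3.6) + (-0.2)·(-1.4) + (2.8)·(-0.4) + (-1.2)·(-2.4)) / 4 = -2.4/4 = -0.6
  S[X,Z] = ((-0.2)·(-4.4) + (-1.2)·(-0.4) + (-0.2)·(2.6) + (2.8)·(2.6) + (-1.2)·(-0.4)) / 4 = 8.6/4 = 2.15
  S[Y,Y] = ((0.6)·(0.6) + (3.6)·(3.6) + (-1.4)·(-1.4) + (-0.4)·(-0.4) + (-2.4)·(-2.4)) / 4 = 21.2/4 = 5.3
  S[Y,Z] = ((0.6)·(-4.4) + (3.6)·(-0.4) + (-1.4)·(2.6) + (-0.4)·(2.6) + (-2.4)·(-0.4)) / 4 = -7.8/4 = -1.95
  S[Z,Z] = ((-4.4)·(-4.4) + (-0.4)·(-0.4) + (2.6)·(2.6) + (2.6)·(2.6) + (-0.4)·(-0.4)) / 4 = 33.2/4 = 8.3

S is symmetric (S[j,i] = S[i,j]). Assembling:

S = [[2.7, -0.6, 2.15],
 [-0.6, 5.3, -1.95],
 [2.15, -1.95, 8.3]]


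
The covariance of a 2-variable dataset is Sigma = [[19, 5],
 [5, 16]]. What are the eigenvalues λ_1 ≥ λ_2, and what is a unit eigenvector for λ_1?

Step 1 — characteristic polynomial of 2×2 Sigma:
  det(Sigma - λI) = λ² - trace · λ + det = 0.
  trace = 19 + 16 = 35, det = 19·16 - (5)² = 279.
Step 2 — discriminant:
  Δ = trace² - 4·det = 1225 - 1116 = 109.
Step 3 — eigenvalues:
  λ = (trace ± √Δ)/2 = (35 ± 10.4403)/2,
  λ_1 = 22.7202,  λ_2 = 12.2798.

Step 4 — unit eigenvector for λ_1: solve (Sigma - λ_1 I)v = 0. First row:
  (19 - 22.7202)·v_x + (5)·v_y = 0, i.e. (-3.7202)·v_x + (5)·v_y = 0,
  so v ∝ (b, λ_1 - a) = (5, 3.7202) = u.
  ||u|| = √((5)² + (3.7202)²) = √(38.8395) ≈ 6.2321,
  v_1 = u/||u|| ≈ (0.8023, 0.5969) (||v_1|| = 1).

λ_1 = 22.7202,  λ_2 = 12.2798;  v_1 ≈ (0.8023, 0.5969)
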